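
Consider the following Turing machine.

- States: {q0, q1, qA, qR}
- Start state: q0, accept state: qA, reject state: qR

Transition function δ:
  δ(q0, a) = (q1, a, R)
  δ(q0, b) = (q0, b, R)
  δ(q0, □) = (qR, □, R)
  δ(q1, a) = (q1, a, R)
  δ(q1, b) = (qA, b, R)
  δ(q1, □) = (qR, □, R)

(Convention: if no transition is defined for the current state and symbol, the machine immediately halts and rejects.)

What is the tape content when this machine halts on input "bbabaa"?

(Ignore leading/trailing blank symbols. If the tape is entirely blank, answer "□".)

Execution trace:
Initial: [q0]bbabaa
Step 1: δ(q0, b) = (q0, b, R) → b[q0]babaa
Step 2: δ(q0, b) = (q0, b, R) → bb[q0]abaa
Step 3: δ(q0, a) = (q1, a, R) → bba[q1]baa
Step 4: δ(q1, b) = (qA, b, R) → bbab[qA]aa

The machine reaches the accept state qA and halts.

Final tape (ignoring leading/trailing blanks): bbabaa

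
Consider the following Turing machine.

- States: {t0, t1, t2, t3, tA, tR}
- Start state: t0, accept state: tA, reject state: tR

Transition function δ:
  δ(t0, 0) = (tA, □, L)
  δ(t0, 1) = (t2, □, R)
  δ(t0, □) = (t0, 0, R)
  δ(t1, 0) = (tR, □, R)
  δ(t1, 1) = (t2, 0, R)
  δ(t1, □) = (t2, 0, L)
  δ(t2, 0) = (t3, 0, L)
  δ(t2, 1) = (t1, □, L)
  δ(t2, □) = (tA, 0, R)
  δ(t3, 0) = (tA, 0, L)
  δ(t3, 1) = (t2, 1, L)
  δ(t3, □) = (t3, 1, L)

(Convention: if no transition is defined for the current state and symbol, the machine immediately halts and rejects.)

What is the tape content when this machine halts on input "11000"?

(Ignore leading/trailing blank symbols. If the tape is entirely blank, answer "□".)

Execution trace:
Initial: [t0]11000
Step 1: δ(t0, 1) = (t2, □, R) → □[t2]1000
Step 2: δ(t2, 1) = (t1, □, L) → [t1]□□000
Step 3: δ(t1, □) = (t2, 0, L) → [t2]□0□000
Step 4: δ(t2, □) = (tA, 0, R) → 0[tA]0□000

The machine reaches the accept state tA and halts.

Final tape (ignoring leading/trailing blanks): 00□000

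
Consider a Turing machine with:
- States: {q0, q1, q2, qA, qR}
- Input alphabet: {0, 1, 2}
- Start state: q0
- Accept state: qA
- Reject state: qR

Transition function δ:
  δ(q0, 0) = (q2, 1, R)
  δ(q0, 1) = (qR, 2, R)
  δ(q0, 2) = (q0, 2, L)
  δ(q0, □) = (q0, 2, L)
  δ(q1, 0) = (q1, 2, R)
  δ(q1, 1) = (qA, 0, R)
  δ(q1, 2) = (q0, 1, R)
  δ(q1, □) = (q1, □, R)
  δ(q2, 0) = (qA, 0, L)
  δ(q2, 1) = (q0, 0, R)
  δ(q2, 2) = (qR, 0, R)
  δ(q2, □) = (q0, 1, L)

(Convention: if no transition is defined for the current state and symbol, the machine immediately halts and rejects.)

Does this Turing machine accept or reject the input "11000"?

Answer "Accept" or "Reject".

Execution trace:
Initial: [q0]11000
Step 1: δ(q0, 1) = (qR, 2, R) → 2[qR]1000

The machine reaches the reject state qR and halts.

Answer: Reject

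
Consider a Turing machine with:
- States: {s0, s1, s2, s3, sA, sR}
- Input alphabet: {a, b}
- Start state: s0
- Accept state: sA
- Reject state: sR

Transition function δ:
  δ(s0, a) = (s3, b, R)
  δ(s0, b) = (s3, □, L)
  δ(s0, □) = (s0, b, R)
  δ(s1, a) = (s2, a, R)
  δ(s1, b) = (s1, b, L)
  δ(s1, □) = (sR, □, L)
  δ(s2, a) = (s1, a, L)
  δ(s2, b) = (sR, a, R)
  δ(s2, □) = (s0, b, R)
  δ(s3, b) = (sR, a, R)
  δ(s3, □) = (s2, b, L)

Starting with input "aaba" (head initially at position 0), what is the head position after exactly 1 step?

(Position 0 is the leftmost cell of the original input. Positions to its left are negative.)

Execution trace (head position shown):
Step 0: [s0]aaba  (head at position 0)
Step 1: move right → b[s3]aba  (head at position 1)

After 1 step, the head is at position 1.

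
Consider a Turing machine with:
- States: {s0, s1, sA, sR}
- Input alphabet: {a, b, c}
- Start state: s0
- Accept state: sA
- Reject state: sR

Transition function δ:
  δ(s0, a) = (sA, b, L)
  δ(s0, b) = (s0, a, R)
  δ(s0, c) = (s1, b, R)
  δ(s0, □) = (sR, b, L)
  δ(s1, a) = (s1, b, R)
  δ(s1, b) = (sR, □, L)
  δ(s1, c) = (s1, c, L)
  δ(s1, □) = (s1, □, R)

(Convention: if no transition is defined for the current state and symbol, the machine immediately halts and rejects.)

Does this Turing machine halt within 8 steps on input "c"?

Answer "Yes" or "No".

Execution trace:
Initial: [s0]c
Step 1: δ(s0, c) = (s1, b, R) → b[s1]□
Step 2: δ(s1, □) = (s1, □, R) → b□[s1]□
Step 3: δ(s1, □) = (s1, □, R) → b□□[s1]□
Step 4: δ(s1, □) = (s1, □, R) → b□□□[s1]□
Step 5: δ(s1, □) = (s1, □, R) → b□□□□[s1]□
Step 6: δ(s1, □) = (s1, □, R) → b□□□□□[s1]□
Step 7: δ(s1, □) = (s1, □, R) → b□□□□□□[s1]□
Step 8: δ(s1, □) = (s1, □, R) → b□□□□□□□[s1]□

The machine has not reached a halting state after 8 steps.
The machine did not halt within the 8-step bound.

Answer: No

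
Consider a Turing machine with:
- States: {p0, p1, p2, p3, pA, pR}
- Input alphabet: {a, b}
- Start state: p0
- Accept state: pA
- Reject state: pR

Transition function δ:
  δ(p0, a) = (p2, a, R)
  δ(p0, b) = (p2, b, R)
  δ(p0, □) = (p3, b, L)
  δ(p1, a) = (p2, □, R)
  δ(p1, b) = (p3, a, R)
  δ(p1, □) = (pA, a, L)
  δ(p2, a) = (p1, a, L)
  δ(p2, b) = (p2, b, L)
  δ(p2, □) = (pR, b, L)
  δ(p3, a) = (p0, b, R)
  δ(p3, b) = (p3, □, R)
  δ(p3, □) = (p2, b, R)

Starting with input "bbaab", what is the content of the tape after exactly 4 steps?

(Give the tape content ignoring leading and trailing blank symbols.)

Execution trace:
Initial: [p0]bbaab
Step 1: δ(p0, b) = (p2, b, R) → b[p2]baab
Step 2: δ(p2, b) = (p2, b, L) → [p2]bbaab
Step 3: δ(p2, b) = (p2, b, L) → [p2]□bbaab
Step 4: δ(p2, □) = (pR, b, L) → [pR]□bbbaab

The machine reaches the reject state pR and halts.

After 4 steps, the tape (ignoring leading/trailing blanks) is: bbbaab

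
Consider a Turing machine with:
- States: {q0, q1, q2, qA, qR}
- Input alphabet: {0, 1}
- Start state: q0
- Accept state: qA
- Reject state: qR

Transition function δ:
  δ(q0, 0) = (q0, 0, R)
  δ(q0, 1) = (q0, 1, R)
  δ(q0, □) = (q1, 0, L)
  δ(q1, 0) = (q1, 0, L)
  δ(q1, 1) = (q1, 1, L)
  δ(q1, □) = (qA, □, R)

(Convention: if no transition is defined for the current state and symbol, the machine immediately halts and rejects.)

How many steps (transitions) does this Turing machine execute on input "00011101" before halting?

Execution trace:
Initial: [q0]00011101
Step 1: δ(q0, 0) = (q0, 0, R) → 0[q0]0011101
Step 2: δ(q0, 0) = (q0, 0, R) → 00[q0]011101
Step 3: δ(q0, 0) = (q0, 0, R) → 000[q0]11101
Step 4: δ(q0, 1) = (q0, 1, R) → 0001[q0]1101
Step 5: δ(q0, 1) = (q0, 1, R) → 00011[q0]101
Step 6: δ(q0, 1) = (q0, 1, R) → 000111[q0]01
Step 7: δ(q0, 0) = (q0, 0, R) → 0001110[q0]1
Step 8: δ(q0, 1) = (q0, 1, R) → 00011101[q0]□
Step 9: δ(q0, □) = (q1, 0, L) → 0001110[q1]10
Step 10: δ(q1, 1) = (q1, 1, L) → 000111[q1]010
Step 11: δ(q1, 0) = (q1, 0, L) → 00011[q1]1010
Step 12: δ(q1, 1) = (q1, 1, L) → 0001[q1]11010
Step 13: δ(q1, 1) = (q1, 1, L) → 000[q1]111010
Step 14: δ(q1, 1) = (q1, 1, L) → 00[q1]0111010
Step 15: δ(q1, 0) = (q1, 0, L) → 0[q1]00111010
Step 16: δ(q1, 0) = (q1, 0, L) → [q1]000111010
Step 17: δ(q1, 0) = (q1, 0, L) → [q1]□000111010
Step 18: δ(q1, □) = (qA, □, R) → □[qA]000111010

The machine reaches the accept state qA and halts.

The machine executed 18 steps before halting.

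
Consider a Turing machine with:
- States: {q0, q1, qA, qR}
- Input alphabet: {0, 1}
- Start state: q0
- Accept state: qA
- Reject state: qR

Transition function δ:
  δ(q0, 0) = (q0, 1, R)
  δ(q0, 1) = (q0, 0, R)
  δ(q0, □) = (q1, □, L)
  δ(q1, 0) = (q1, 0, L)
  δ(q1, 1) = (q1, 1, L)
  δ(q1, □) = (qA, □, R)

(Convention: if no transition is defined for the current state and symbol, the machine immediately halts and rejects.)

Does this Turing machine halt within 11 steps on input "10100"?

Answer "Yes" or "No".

Execution trace:
Initial: [q0]10100
Step 1: δ(q0, 1) = (q0, 0, R) → 0[q0]0100
Step 2: δ(q0, 0) = (q0, 1, R) → 01[q0]100
Step 3: δ(q0, 1) = (q0, 0, R) → 010[q0]00
Step 4: δ(q0, 0) = (q0, 1, R) → 0101[q0]0
Step 5: δ(q0, 0) = (q0, 1, R) → 01011[q0]□
Step 6: δ(q0, □) = (q1, □, L) → 0101[q1]1□
Step 7: δ(q1, 1) = (q1, 1, L) → 010[q1]11□
Step 8: δ(q1, 1) = (q1, 1, L) → 01[q1]011□
Step 9: δ(q1, 0) = (q1, 0, L) → 0[q1]1011□
Step 10: δ(q1, 1) = (q1, 1, L) → [q1]01011□
Step 11: δ(q1, 0) = (q1, 0, L) → [q1]□01011□

The machine has not reached a halting state after 11 steps.
The machine did not halt within the 11-step bound.

Answer: No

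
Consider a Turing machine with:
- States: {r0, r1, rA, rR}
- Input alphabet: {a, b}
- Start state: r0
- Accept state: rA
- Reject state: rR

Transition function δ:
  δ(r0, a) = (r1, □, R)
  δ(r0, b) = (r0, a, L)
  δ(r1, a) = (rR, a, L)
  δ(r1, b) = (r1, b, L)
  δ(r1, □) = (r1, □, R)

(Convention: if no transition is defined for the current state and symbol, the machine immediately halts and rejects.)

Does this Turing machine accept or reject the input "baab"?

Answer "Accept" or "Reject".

Execution trace:
Initial: [r0]baab
Step 1: δ(r0, b) = (r0, a, L) → [r0]□aaab

No transition is defined for δ(r0, □). By convention the machine halts and rejects.

Answer: Reject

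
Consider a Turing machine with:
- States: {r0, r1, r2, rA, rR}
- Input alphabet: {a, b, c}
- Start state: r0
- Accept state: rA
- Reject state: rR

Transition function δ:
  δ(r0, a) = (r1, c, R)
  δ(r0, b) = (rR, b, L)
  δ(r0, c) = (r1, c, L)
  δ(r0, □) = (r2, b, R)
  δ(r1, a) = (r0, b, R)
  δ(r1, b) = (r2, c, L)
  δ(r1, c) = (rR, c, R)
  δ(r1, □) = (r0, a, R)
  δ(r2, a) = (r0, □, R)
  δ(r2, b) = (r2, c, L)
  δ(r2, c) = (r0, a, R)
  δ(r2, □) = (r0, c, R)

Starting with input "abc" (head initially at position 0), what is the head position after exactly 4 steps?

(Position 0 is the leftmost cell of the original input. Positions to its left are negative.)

Execution trace (head position shown):
Step 0: [r0]abc  (head at position 0)
Step 1: move right → c[r1]bc  (head at position 1)
Step 2: move left → [r2]ccc  (head at position 0)
Step 3: move right → a[r0]cc  (head at position 1)
Step 4: move left → [r1]acc  (head at position 0)

After 4 steps, the head is at position 0.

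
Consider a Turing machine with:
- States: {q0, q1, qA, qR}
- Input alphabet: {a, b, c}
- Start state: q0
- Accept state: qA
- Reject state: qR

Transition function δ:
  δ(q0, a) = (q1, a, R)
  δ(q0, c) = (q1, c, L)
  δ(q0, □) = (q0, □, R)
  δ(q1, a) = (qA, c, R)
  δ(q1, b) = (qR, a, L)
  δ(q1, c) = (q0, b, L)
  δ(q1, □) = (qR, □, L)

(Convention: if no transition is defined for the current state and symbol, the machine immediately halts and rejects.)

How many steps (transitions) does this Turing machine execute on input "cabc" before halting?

Execution trace:
Initial: [q0]cabc
Step 1: δ(q0, c) = (q1, c, L) → [q1]□cabc
Step 2: δ(q1, □) = (qR, □, L) → [qR]□□cabc

The machine reaches the reject state qR and halts.

The machine executed 2 steps before halting.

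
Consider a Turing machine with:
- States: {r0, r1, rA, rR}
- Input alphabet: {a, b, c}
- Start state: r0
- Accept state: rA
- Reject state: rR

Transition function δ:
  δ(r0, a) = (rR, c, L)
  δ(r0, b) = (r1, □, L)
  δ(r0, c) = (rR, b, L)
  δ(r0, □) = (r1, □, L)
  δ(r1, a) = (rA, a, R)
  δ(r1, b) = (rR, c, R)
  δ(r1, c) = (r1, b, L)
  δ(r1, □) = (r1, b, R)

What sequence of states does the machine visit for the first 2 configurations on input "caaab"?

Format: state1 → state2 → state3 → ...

Execution trace:
Initial: [r0]caaab
Step 1: δ(r0, c) = (rR, b, L) → [rR]□baaab

The machine reaches the reject state rR and halts.

State sequence: r0 → rR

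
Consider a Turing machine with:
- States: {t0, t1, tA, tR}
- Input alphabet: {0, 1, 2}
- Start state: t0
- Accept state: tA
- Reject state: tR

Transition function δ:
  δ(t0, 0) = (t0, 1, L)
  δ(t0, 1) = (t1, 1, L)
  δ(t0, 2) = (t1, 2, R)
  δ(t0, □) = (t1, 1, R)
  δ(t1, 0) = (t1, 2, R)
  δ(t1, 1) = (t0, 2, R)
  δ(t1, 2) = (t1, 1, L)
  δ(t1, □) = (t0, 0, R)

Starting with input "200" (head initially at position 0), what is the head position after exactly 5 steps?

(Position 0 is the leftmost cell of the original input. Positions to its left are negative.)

Execution trace (head position shown):
Step 0: [t0]200  (head at position 0)
Step 1: move right → 2[t1]00  (head at position 1)
Step 2: move right → 22[t1]0  (head at position 2)
Step 3: move right → 222[t1]□  (head at position 3)
Step 4: move right → 2220[t0]□  (head at position 4)
Step 5: move right → 22201[t1]□  (head at position 5)

After 5 steps, the head is at position 5.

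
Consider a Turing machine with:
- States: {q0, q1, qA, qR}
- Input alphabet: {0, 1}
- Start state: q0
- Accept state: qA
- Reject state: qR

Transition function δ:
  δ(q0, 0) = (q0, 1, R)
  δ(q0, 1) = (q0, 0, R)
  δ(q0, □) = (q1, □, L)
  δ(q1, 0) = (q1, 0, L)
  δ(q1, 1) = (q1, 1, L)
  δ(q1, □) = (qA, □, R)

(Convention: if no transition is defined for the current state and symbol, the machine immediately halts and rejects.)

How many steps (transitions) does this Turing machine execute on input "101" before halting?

Execution trace:
Initial: [q0]101
Step 1: δ(q0, 1) = (q0, 0, R) → 0[q0]01
Step 2: δ(q0, 0) = (q0, 1, R) → 01[q0]1
Step 3: δ(q0, 1) = (q0, 0, R) → 010[q0]□
Step 4: δ(q0, □) = (q1, □, L) → 01[q1]0□
Step 5: δ(q1, 0) = (q1, 0, L) → 0[q1]10□
Step 6: δ(q1, 1) = (q1, 1, L) → [q1]010□
Step 7: δ(q1, 0) = (q1, 0, L) → [q1]□010□
Step 8: δ(q1, □) = (qA, □, R) → □[qA]010□

The machine reaches the accept state qA and halts.

The machine executed 8 steps before halting.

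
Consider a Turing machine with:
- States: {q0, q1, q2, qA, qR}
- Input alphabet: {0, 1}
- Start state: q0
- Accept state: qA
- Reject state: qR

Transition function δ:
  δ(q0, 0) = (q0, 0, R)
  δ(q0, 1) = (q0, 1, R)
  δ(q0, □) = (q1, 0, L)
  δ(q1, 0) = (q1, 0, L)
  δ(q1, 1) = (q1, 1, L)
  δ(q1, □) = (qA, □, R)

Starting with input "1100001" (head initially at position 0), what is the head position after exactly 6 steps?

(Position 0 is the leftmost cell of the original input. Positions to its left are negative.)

Execution trace (head position shown):
Step 0: [q0]1100001  (head at position 0)
Step 1: move right → 1[q0]100001  (head at position 1)
Step 2: move right → 11[q0]00001  (head at position 2)
Step 3: move right → 110[q0]0001  (head at position 3)
Step 4: move right → 1100[q0]001  (head at position 4)
Step 5: move right → 11000[q0]01  (head at position 5)
Step 6: move right → 110000[q0]1  (head at position 6)

After 6 steps, the head is at position 6.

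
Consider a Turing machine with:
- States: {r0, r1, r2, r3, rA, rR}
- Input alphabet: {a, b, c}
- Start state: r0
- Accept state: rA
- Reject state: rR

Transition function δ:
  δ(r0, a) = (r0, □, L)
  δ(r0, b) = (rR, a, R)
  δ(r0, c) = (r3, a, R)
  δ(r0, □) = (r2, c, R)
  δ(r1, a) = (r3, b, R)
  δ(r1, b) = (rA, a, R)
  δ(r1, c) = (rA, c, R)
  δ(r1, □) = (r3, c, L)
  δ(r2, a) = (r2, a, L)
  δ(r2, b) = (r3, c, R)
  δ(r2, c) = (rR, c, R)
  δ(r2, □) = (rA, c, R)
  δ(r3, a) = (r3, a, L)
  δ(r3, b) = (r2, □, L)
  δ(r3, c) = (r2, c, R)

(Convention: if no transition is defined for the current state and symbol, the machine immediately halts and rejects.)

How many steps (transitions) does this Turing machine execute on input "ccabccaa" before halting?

Execution trace:
Initial: [r0]ccabccaa
Step 1: δ(r0, c) = (r3, a, R) → a[r3]cabccaa
Step 2: δ(r3, c) = (r2, c, R) → ac[r2]abccaa
Step 3: δ(r2, a) = (r2, a, L) → a[r2]cabccaa
Step 4: δ(r2, c) = (rR, c, R) → ac[rR]abccaa

The machine reaches the reject state rR and halts.

The machine executed 4 steps before halting.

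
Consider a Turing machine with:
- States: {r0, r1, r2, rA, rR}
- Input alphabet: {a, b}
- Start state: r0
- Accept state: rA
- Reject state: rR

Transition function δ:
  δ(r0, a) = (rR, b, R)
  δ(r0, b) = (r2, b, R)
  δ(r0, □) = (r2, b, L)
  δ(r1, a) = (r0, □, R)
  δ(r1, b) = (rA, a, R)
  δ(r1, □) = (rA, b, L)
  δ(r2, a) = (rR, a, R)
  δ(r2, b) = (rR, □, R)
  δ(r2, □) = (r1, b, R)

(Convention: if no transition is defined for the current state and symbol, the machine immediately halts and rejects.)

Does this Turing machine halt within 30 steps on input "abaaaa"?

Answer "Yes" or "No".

Execution trace:
Initial: [r0]abaaaa
Step 1: δ(r0, a) = (rR, b, R) → b[rR]baaaa

The machine reaches the reject state rR and halts.
The machine halted after 1 step (within the 30-step bound).

Answer: Yes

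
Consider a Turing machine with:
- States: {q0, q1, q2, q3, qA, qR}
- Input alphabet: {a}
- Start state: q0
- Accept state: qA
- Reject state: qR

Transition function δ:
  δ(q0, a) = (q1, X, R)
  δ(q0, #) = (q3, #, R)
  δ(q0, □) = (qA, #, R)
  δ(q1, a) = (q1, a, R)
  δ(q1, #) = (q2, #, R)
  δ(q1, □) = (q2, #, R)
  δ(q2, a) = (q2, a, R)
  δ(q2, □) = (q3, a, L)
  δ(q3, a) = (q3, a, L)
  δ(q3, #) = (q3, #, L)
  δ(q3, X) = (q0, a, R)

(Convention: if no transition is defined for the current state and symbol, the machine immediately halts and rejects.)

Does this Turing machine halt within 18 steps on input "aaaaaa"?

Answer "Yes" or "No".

Execution trace:
Initial: [q0]aaaaaa
Step 1: δ(q0, a) = (q1, X, R) → X[q1]aaaaa
Step 2: δ(q1, a) = (q1, a, R) → Xa[q1]aaaa
Step 3: δ(q1, a) = (q1, a, R) → Xaa[q1]aaa
Step 4: δ(q1, a) = (q1, a, R) → Xaaa[q1]aa
Step 5: δ(q1, a) = (q1, a, R) → Xaaaa[q1]a
Step 6: δ(q1, a) = (q1, a, R) → Xaaaaa[q1]□
Step 7: δ(q1, □) = (q2, #, R) → Xaaaaa#[q2]□
Step 8: δ(q2, □) = (q3, a, L) → Xaaaaa[q3]#a
Step 9: δ(q3, #) = (q3, #, L) → Xaaaa[q3]a#a
Step 10: δ(q3, a) = (q3, a, L) → Xaaa[q3]aa#a
Step 11: δ(q3, a) = (q3, a, L) → Xaa[q3]aaa#a
Step 12: δ(q3, a) = (q3, a, L) → Xa[q3]aaaa#a
Step 13: δ(q3, a) = (q3, a, L) → X[q3]aaaaa#a
Step 14: δ(q3, a) = (q3, a, L) → [q3]Xaaaaa#a
Step 15: δ(q3, X) = (q0, a, R) → a[q0]aaaaa#a
Step 16: δ(q0, a) = (q1, X, R) → aX[q1]aaaa#a
Step 17: δ(q1, a) = (q1, a, R) → aXa[q1]aaa#a
Step 18: δ(q1, a) = (q1, a, R) → aXaa[q1]aa#a

The machine has not reached a halting state after 18 steps.
The machine did not halt within the 18-step bound.

Answer: No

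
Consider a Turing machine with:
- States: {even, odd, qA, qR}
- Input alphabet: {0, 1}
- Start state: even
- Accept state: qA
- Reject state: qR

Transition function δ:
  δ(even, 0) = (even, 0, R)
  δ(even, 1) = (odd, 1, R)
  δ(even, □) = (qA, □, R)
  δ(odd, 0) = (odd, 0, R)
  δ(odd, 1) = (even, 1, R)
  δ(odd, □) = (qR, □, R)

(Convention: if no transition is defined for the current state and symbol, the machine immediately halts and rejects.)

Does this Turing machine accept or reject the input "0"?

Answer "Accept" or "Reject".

Execution trace:
Initial: [even]0
Step 1: δ(even, 0) = (even, 0, R) → 0[even]□
Step 2: δ(even, □) = (qA, □, R) → 0□[qA]□

The machine reaches the accept state qA and halts.

Answer: Accept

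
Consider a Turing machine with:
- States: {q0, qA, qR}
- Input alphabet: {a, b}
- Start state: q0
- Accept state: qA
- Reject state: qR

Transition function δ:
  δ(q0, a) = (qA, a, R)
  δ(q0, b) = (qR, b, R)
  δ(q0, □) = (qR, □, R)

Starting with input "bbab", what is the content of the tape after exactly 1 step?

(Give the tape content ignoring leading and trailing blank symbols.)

Execution trace:
Initial: [q0]bbab
Step 1: δ(q0, b) = (qR, b, R) → b[qR]bab

The machine reaches the reject state qR and halts.

After 1 step, the tape (ignoring leading/trailing blanks) is: bbab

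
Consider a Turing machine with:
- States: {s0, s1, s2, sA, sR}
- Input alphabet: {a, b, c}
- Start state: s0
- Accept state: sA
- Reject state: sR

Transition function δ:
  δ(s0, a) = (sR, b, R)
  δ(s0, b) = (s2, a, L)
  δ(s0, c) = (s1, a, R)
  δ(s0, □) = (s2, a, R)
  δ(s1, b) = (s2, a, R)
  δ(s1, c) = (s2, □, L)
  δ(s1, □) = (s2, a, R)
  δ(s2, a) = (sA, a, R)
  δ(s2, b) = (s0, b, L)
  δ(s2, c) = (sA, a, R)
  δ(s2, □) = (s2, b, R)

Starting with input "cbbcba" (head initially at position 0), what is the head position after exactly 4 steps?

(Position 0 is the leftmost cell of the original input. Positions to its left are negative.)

Execution trace (head position shown):
Step 0: [s0]cbbcba  (head at position 0)
Step 1: move right → a[s1]bbcba  (head at position 1)
Step 2: move right → aa[s2]bcba  (head at position 2)
Step 3: move left → a[s0]abcba  (head at position 1)
Step 4: move right → ab[sR]bcba  (head at position 2)

After 4 steps, the head is at position 2.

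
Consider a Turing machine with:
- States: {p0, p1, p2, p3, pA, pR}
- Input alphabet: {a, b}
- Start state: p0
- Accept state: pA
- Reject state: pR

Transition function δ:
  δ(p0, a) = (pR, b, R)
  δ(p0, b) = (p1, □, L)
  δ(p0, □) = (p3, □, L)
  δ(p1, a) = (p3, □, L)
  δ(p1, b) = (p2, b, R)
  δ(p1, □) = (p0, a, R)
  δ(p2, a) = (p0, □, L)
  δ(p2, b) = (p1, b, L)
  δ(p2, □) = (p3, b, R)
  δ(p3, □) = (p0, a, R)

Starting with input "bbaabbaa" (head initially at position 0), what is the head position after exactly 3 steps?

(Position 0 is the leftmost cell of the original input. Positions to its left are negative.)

Execution trace (head position shown):
Step 0: [p0]bbaabbaa  (head at position 0)
Step 1: move left → [p1]□□baabbaa  (head at position -1)
Step 2: move right → a[p0]□baabbaa  (head at position 0)
Step 3: move left → [p3]a□baabbaa  (head at position -1)

After 3 steps, the head is at position -1.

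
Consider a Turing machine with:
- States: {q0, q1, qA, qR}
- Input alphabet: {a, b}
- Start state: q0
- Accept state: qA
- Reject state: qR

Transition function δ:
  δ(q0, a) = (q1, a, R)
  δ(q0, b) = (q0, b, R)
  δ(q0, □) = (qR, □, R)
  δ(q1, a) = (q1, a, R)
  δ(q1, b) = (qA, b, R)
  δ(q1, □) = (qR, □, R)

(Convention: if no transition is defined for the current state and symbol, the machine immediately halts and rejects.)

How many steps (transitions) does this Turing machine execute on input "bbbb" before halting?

Execution trace:
Initial: [q0]bbbb
Step 1: δ(q0, b) = (q0, b, R) → b[q0]bbb
Step 2: δ(q0, b) = (q0, b, R) → bb[q0]bb
Step 3: δ(q0, b) = (q0, b, R) → bbb[q0]b
Step 4: δ(q0, b) = (q0, b, R) → bbbb[q0]□
Step 5: δ(q0, □) = (qR, □, R) → bbbb□[qR]□

The machine reaches the reject state qR and halts.

The machine executed 5 steps before halting.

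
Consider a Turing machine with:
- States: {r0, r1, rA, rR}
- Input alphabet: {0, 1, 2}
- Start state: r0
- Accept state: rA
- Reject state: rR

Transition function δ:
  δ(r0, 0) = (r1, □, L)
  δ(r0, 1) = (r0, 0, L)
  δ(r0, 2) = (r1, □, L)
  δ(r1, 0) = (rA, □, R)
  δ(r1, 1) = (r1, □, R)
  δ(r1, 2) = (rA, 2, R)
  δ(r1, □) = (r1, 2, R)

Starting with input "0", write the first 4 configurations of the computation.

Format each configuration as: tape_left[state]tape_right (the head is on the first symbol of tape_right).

Transitions applied:
Step 1: δ(r0, 0) = (r1, □, L)
Step 2: δ(r1, □) = (r1, 2, R)
Step 3: δ(r1, □) = (r1, 2, R)

The first 4 configurations are:
[r0]0 ⊢ [r1]□□ ⊢ 2[r1]□ ⊢ 22[r1]□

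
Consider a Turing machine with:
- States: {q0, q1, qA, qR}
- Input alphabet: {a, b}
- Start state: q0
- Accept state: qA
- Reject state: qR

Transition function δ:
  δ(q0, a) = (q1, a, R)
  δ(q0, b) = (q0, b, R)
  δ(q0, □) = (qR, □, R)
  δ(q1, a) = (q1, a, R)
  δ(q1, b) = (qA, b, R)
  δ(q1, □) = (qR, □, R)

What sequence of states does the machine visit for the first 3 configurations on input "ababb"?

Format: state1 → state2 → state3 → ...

Execution trace:
Initial: [q0]ababb
Step 1: δ(q0, a) = (q1, a, R) → a[q1]babb
Step 2: δ(q1, b) = (qA, b, R) → ab[qA]abb

The machine reaches the accept state qA and halts.

State sequence: q0 → q1 → qA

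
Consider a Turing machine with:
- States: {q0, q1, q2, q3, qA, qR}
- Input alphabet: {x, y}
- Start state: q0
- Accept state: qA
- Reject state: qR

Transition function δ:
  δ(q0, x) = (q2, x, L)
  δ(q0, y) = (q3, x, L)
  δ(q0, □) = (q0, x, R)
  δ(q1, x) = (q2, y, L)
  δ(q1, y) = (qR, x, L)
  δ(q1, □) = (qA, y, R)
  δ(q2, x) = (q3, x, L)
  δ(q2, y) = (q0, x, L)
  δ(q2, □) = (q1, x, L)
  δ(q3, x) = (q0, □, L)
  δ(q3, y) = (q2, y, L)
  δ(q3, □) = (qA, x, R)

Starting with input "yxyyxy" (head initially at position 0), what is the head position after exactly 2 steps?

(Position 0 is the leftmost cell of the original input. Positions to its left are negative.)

Execution trace (head position shown):
Step 0: [q0]yxyyxy  (head at position 0)
Step 1: move left → [q3]□xxyyxy  (head at position -1)
Step 2: move right → x[qA]xxyyxy  (head at position 0)

After 2 steps, the head is at position 0.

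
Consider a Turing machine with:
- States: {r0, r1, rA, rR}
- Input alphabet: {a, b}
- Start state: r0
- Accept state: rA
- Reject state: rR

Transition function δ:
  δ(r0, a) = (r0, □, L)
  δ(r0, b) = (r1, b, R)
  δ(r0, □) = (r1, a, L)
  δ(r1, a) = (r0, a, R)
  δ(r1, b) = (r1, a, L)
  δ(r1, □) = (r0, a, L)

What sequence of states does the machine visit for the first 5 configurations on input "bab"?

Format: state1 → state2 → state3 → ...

Execution trace:
Initial: [r0]bab
Step 1: δ(r0, b) = (r1, b, R) → b[r1]ab
Step 2: δ(r1, a) = (r0, a, R) → ba[r0]b
Step 3: δ(r0, b) = (r1, b, R) → bab[r1]□
Step 4: δ(r1, □) = (r0, a, L) → ba[r0]ba

State sequence: r0 → r1 → r0 → r1 → r0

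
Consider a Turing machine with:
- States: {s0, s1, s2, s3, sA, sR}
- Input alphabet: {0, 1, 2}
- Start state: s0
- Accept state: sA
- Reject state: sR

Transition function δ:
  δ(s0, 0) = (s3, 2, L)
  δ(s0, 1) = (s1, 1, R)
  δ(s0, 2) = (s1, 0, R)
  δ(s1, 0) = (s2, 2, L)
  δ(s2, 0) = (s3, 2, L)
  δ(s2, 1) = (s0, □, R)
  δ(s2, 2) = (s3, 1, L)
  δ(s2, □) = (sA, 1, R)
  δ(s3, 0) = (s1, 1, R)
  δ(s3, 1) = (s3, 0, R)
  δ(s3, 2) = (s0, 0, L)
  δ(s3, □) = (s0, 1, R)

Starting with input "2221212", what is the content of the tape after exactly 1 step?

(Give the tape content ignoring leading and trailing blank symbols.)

Execution trace:
Initial: [s0]2221212
Step 1: δ(s0, 2) = (s1, 0, R) → 0[s1]221212

No transition is defined for δ(s1, 2). By convention the machine halts and rejects.

After 1 step, the tape (ignoring leading/trailing blanks) is: 0221212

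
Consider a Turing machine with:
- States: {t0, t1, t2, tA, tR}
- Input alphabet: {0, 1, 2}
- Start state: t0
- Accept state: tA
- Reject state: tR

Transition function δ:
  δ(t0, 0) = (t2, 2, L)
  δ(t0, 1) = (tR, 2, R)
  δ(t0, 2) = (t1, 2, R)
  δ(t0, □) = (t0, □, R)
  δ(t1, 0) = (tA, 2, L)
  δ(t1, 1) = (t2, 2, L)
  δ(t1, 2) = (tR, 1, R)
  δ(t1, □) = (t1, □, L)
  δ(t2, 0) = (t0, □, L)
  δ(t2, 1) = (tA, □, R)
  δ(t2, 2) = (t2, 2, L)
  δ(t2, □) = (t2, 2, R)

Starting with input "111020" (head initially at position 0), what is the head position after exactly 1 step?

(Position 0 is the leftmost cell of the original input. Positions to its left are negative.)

Execution trace (head position shown):
Step 0: [t0]111020  (head at position 0)
Step 1: move right → 2[tR]11020  (head at position 1)

After 1 step, the head is at position 1.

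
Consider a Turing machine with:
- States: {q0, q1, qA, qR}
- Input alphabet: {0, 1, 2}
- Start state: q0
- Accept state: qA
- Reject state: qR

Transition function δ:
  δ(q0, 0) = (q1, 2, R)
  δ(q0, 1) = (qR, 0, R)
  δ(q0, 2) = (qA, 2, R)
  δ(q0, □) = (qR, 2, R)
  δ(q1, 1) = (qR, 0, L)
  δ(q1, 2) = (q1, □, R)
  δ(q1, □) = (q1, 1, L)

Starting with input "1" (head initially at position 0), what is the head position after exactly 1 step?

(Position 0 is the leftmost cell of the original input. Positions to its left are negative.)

Execution trace (head position shown):
Step 0: [q0]1  (head at position 0)
Step 1: move right → 0[qR]□  (head at position 1)

After 1 step, the head is at position 1.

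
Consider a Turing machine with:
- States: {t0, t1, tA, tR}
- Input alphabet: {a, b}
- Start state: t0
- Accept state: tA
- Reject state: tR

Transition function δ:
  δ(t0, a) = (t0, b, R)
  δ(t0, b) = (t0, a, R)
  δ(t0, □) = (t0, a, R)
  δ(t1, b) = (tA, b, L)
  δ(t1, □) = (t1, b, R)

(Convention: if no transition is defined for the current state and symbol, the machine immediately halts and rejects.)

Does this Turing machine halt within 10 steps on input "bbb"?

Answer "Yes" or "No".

Execution trace:
Initial: [t0]bbb
Step 1: δ(t0, b) = (t0, a, R) → a[t0]bb
Step 2: δ(t0, b) = (t0, a, R) → aa[t0]b
Step 3: δ(t0, b) = (t0, a, R) → aaa[t0]□
Step 4: δ(t0, □) = (t0, a, R) → aaaa[t0]□
Step 5: δ(t0, □) = (t0, a, R) → aaaaa[t0]□
Step 6: δ(t0, □) = (t0, a, R) → aaaaaa[t0]□
Step 7: δ(t0, □) = (t0, a, R) → aaaaaaa[t0]□
Step 8: δ(t0, □) = (t0, a, R) → aaaaaaaa[t0]□
Step 9: δ(t0, □) = (t0, a, R) → aaaaaaaaa[t0]□
Step 10: δ(t0, □) = (t0, a, R) → aaaaaaaaaa[t0]□

The machine has not reached a halting state after 10 steps.
The machine did not halt within the 10-step bound.

Answer: No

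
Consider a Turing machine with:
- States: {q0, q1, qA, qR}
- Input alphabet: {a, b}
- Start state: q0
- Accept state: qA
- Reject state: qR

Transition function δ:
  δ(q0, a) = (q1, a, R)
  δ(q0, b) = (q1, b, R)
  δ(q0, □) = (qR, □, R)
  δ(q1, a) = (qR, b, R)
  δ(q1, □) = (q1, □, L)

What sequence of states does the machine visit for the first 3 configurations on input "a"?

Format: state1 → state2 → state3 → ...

Execution trace:
Initial: [q0]a
Step 1: δ(q0, a) = (q1, a, R) → a[q1]□
Step 2: δ(q1, □) = (q1, □, L) → [q1]a□

State sequence: q0 → q1 → q1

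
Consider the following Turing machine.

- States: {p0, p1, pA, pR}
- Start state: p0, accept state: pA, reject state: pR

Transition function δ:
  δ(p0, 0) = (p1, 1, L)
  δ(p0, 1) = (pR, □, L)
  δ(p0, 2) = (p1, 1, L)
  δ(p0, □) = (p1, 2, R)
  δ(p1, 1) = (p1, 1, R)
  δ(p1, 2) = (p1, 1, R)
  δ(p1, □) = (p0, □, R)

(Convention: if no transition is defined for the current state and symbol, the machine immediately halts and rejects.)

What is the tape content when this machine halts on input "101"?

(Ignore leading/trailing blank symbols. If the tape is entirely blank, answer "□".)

Execution trace:
Initial: [p0]101
Step 1: δ(p0, 1) = (pR, □, L) → [pR]□□01

The machine reaches the reject state pR and halts.

Final tape (ignoring leading/trailing blanks): 01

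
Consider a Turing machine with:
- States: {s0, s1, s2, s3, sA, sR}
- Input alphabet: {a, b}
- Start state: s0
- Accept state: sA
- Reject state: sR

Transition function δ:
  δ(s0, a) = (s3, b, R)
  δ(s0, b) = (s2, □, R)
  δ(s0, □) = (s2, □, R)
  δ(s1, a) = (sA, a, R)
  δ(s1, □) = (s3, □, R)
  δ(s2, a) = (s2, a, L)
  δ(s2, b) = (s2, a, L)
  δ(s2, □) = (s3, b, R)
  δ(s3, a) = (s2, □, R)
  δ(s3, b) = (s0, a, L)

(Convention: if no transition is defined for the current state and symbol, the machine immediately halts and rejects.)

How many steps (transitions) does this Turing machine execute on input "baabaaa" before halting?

Execution trace:
Initial: [s0]baabaaa
Step 1: δ(s0, b) = (s2, □, R) → □[s2]aabaaa
Step 2: δ(s2, a) = (s2, a, L) → [s2]□aabaaa
Step 3: δ(s2, □) = (s3, b, R) → b[s3]aabaaa
Step 4: δ(s3, a) = (s2, □, R) → b□[s2]abaaa
Step 5: δ(s2, a) = (s2, a, L) → b[s2]□abaaa
Step 6: δ(s2, □) = (s3, b, R) → bb[s3]abaaa
Step 7: δ(s3, a) = (s2, □, R) → bb□[s2]baaa
Step 8: δ(s2, b) = (s2, a, L) → bb[s2]□aaaa
Step 9: δ(s2, □) = (s3, b, R) → bbb[s3]aaaa
Step 10: δ(s3, a) = (s2, □, R) → bbb□[s2]aaa
Step 11: δ(s2, a) = (s2, a, L) → bbb[s2]□aaa
Step 12: δ(s2, □) = (s3, b, R) → bbbb[s3]aaa
Step 13: δ(s3, a) = (s2, □, R) → bbbb□[s2]aa
Step 14: δ(s2, a) = (s2, a, L) → bbbb[s2]□aa
Step 15: δ(s2, □) = (s3, b, R) → bbbbb[s3]aa
Step 16: δ(s3, a) = (s2, □, R) → bbbbb□[s2]a
Step 17: δ(s2, a) = (s2, a, L) → bbbbb[s2]□a
Step 18: δ(s2, □) = (s3, b, R) → bbbbbb[s3]a
Step 19: δ(s3, a) = (s2, □, R) → bbbbbb□[s2]□
Step 20: δ(s2, □) = (s3, b, R) → bbbbbb□b[s3]□

No transition is defined for δ(s3, □). By convention the machine halts and rejects.

The machine executed 20 steps before halting.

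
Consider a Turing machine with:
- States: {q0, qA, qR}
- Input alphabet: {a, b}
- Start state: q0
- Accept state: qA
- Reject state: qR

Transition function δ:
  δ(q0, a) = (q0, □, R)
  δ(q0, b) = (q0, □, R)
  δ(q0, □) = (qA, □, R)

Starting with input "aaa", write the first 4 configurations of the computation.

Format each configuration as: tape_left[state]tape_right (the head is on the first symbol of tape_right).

Transitions applied:
Step 1: δ(q0, a) = (q0, □, R)
Step 2: δ(q0, a) = (q0, □, R)
Step 3: δ(q0, a) = (q0, □, R)

The first 4 configurations are:
[q0]aaa ⊢ □[q0]aa ⊢ □□[q0]a ⊢ □□□[q0]□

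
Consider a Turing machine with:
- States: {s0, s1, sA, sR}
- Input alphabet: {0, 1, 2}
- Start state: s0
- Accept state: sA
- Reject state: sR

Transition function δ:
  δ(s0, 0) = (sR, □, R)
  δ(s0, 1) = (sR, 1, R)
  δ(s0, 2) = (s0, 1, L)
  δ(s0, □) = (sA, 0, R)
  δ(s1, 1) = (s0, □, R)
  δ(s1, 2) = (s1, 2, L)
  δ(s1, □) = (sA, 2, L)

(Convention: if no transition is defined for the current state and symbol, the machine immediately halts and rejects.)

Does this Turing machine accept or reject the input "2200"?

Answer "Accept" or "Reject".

Execution trace:
Initial: [s0]2200
Step 1: δ(s0, 2) = (s0, 1, L) → [s0]□1200
Step 2: δ(s0, □) = (sA, 0, R) → 0[sA]1200

The machine reaches the accept state sA and halts.

Answer: Accept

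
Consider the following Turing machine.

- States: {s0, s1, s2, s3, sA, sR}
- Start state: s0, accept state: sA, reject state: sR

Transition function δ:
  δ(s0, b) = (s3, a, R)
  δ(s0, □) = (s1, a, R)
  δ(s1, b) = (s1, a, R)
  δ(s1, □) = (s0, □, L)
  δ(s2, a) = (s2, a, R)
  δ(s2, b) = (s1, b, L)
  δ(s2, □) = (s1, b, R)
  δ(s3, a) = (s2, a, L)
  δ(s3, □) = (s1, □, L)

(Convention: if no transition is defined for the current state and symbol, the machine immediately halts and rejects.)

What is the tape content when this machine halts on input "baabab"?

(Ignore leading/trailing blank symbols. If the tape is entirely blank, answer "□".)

Execution trace:
Initial: [s0]baabab
Step 1: δ(s0, b) = (s3, a, R) → a[s3]aabab
Step 2: δ(s3, a) = (s2, a, L) → [s2]aaabab
Step 3: δ(s2, a) = (s2, a, R) → a[s2]aabab
Step 4: δ(s2, a) = (s2, a, R) → aa[s2]abab
Step 5: δ(s2, a) = (s2, a, R) → aaa[s2]bab
Step 6: δ(s2, b) = (s1, b, L) → aa[s1]abab

No transition is defined for δ(s1, a). By convention the machine halts and rejects.

Final tape (ignoring leading/trailing blanks): aaabab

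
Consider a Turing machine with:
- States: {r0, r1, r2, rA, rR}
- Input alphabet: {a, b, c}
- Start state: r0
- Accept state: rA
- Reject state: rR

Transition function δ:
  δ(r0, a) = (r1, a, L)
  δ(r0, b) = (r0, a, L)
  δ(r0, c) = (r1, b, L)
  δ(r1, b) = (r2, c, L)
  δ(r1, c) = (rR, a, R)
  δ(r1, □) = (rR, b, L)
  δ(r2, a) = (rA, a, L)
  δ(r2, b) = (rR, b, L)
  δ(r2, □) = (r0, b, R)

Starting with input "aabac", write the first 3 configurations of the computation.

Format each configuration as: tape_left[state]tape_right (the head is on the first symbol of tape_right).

Transitions applied:
Step 1: δ(r0, a) = (r1, a, L)
Step 2: δ(r1, □) = (rR, b, L)

The first 3 configurations are:
[r0]aabac ⊢ [r1]□aabac ⊢ [rR]□baabac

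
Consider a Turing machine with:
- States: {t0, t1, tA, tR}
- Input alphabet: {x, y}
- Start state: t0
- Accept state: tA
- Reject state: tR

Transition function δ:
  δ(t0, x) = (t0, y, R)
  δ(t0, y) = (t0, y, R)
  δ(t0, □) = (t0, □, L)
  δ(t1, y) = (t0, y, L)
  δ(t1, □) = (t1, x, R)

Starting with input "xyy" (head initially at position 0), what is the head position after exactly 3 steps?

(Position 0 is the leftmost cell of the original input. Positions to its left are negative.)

Execution trace (head position shown):
Step 0: [t0]xyy  (head at position 0)
Step 1: move right → y[t0]yy  (head at position 1)
Step 2: move right → yy[t0]y  (head at position 2)
Step 3: move right → yyy[t0]□  (head at position 3)

After 3 steps, the head is at position 3.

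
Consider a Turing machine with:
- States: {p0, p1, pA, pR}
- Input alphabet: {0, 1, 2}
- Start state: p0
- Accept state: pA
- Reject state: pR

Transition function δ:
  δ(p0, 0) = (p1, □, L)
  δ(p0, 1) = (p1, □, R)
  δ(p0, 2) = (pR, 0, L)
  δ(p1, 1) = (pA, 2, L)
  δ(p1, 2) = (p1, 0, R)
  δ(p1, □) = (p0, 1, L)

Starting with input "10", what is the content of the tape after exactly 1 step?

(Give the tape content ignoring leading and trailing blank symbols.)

Execution trace:
Initial: [p0]10
Step 1: δ(p0, 1) = (p1, □, R) → □[p1]0

No transition is defined for δ(p1, 0). By convention the machine halts and rejects.

After 1 step, the tape (ignoring leading/trailing blanks) is: 0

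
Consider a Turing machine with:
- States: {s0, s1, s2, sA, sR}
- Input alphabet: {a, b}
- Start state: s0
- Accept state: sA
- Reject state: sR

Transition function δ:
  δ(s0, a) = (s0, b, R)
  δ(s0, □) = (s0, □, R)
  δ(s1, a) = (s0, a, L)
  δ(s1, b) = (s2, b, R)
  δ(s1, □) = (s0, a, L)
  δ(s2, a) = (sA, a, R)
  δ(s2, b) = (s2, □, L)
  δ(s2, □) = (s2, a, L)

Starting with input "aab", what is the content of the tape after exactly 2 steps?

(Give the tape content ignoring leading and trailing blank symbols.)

Execution trace:
Initial: [s0]aab
Step 1: δ(s0, a) = (s0, b, R) → b[s0]ab
Step 2: δ(s0, a) = (s0, b, R) → bb[s0]b

No transition is defined for δ(s0, b). By convention the machine halts and rejects.

After 2 steps, the tape (ignoring leading/trailing blanks) is: bbb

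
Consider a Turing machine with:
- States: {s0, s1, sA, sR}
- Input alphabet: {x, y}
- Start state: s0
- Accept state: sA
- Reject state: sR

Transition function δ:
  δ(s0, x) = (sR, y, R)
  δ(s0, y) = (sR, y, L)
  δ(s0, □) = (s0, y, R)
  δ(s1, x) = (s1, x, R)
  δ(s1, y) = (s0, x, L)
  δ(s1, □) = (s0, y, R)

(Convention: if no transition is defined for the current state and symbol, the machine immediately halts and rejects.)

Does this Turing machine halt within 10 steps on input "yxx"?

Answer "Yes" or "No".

Execution trace:
Initial: [s0]yxx
Step 1: δ(s0, y) = (sR, y, L) → [sR]□yxx

The machine reaches the reject state sR and halts.
The machine halted after 1 step (within the 10-step bound).

Answer: Yes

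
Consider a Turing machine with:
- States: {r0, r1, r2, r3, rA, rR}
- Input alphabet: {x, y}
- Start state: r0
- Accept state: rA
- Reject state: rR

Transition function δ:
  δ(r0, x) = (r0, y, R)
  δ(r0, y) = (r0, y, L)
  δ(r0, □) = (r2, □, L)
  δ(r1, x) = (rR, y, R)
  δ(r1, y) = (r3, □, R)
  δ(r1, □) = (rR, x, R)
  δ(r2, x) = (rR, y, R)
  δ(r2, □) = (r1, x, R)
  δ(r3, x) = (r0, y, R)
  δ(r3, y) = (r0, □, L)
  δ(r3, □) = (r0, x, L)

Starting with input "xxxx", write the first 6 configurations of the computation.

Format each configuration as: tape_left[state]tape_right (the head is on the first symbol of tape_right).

Transitions applied:
Step 1: δ(r0, x) = (r0, y, R)
Step 2: δ(r0, x) = (r0, y, R)
Step 3: δ(r0, x) = (r0, y, R)
Step 4: δ(r0, x) = (r0, y, R)
Step 5: δ(r0, □) = (r2, □, L)

The first 6 configurations are:
[r0]xxxx ⊢ y[r0]xxx ⊢ yy[r0]xx ⊢ yyy[r0]x ⊢ yyyy[r0]□ ⊢ yyy[r2]y□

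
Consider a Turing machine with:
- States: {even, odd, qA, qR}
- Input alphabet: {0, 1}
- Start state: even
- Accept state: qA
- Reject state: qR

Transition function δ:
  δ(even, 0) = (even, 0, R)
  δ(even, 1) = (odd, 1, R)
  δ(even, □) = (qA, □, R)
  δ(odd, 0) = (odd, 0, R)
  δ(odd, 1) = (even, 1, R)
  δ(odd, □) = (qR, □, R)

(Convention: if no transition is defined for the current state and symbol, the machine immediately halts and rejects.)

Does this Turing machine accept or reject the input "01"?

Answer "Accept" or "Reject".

Execution trace:
Initial: [even]01
Step 1: δ(even, 0) = (even, 0, R) → 0[even]1
Step 2: δ(even, 1) = (odd, 1, R) → 01[odd]□
Step 3: δ(odd, □) = (qR, □, R) → 01□[qR]□

The machine reaches the reject state qR and halts.

Answer: Reject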